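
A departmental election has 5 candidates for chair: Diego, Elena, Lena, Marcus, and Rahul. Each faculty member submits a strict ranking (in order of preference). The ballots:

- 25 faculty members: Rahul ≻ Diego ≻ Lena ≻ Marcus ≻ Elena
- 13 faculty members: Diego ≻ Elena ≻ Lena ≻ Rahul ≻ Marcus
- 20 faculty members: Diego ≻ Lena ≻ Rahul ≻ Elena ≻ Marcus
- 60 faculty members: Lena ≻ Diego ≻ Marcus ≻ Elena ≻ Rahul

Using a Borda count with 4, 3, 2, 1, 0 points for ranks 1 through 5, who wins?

Diego: 25·3 + 13·4 + 20·4 + 60·3 = 387
Elena: 25·0 + 13·3 + 20·1 + 60·1 = 119
Lena: 25·2 + 13·2 + 20·3 + 60·4 = 376
Marcus: 25·1 + 13·0 + 20·0 + 60·2 = 145
Rahul: 25·4 + 13·1 + 20·2 + 60·0 = 153
Diego has the highest Borda score (387).

Diego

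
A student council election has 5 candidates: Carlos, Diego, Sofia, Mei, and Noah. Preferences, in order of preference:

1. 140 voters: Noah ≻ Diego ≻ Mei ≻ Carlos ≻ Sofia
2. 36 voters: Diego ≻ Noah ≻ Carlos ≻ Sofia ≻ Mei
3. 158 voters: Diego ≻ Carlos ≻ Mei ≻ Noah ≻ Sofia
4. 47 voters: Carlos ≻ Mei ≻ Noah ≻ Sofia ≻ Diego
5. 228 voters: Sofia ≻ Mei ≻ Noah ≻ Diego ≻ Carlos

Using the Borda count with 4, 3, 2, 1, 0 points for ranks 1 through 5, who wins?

Diego

Carlos: 140·1 + 36·2 + 158·3 + 47·4 + 228·0 = 874
Diego: 140·3 + 36·4 + 158·4 + 47·0 + 228·1 = 1424
Sofia: 140·0 + 36·1 + 158·0 + 47·1 + 228·4 = 995
Mei: 140·2 + 36·0 + 158·2 + 47·3 + 228·3 = 1421
Noah: 140·4 + 36·3 + 158·1 + 47·2 + 228·2 = 1376
Diego has the highest Borda score (1424).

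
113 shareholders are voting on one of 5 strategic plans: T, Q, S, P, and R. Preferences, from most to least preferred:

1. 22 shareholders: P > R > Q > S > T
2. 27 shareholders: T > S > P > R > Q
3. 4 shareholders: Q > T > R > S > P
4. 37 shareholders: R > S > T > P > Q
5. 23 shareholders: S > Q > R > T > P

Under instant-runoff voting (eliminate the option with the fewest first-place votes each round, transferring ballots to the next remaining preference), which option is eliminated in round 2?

P

Round 1: T 27, Q 4, S 23, P 22, R 37. Eliminate Q.
Round 2: T 31, S 23, P 22, R 37. Eliminate P.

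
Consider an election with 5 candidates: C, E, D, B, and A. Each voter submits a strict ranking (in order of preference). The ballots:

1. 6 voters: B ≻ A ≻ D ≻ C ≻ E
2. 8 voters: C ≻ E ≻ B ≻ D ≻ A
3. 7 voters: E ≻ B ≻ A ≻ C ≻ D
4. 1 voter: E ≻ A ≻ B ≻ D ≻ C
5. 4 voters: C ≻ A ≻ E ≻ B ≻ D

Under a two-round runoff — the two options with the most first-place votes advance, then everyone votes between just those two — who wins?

Round 1 first-place votes: C 12, E 8, D 0, B 6, A 0.
C and E advance.
Runoff: C is preferred to E by 18 voters; E by 8.
C wins the runoff.

C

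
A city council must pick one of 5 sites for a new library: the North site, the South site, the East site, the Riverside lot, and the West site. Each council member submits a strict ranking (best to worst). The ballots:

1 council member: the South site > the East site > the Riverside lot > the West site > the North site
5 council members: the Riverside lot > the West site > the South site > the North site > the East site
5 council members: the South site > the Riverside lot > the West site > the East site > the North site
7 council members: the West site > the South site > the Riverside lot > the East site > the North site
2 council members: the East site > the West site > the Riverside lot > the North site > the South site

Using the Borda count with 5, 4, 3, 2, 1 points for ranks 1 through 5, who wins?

the West site

the North site: 1·1 + 5·2 + 5·1 + 7·1 + 2·2 = 27
the South site: 1·5 + 5·3 + 5·5 + 7·4 + 2·1 = 75
the East site: 1·4 + 5·1 + 5·2 + 7·2 + 2·5 = 43
the Riverside lot: 1·3 + 5·5 + 5·4 + 7·3 + 2·3 = 75
the West site: 1·2 + 5·4 + 5·3 + 7·5 + 2·4 = 80
the West site has the highest Borda score (80).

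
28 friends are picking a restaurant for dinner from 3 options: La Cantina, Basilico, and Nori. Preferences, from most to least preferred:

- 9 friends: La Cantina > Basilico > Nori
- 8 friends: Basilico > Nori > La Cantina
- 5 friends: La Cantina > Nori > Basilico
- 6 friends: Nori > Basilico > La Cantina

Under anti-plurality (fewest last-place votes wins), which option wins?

Basilico

Last-place votes: La Cantina 14, Basilico 5, Nori 9.
Basilico is ranked last by the fewest voters, so Basilico wins.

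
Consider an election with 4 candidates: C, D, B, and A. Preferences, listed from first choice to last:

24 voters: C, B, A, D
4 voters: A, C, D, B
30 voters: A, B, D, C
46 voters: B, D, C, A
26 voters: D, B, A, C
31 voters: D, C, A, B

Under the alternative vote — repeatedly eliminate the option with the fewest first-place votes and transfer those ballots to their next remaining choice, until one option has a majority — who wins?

Round 1: C 24, D 57, B 46, A 34. Eliminate C.
Round 2: D 57, B 70, A 34. Eliminate A.
Round 3: D 61, B 100. B has a majority.

B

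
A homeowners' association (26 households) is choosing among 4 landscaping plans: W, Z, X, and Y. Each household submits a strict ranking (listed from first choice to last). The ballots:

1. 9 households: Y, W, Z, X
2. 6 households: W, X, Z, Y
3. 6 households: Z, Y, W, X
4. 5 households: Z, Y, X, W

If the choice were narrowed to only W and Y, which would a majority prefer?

Voters preferring W to Y: 6; preferring Y to W: 20.
Y wins the head-to-head.

Y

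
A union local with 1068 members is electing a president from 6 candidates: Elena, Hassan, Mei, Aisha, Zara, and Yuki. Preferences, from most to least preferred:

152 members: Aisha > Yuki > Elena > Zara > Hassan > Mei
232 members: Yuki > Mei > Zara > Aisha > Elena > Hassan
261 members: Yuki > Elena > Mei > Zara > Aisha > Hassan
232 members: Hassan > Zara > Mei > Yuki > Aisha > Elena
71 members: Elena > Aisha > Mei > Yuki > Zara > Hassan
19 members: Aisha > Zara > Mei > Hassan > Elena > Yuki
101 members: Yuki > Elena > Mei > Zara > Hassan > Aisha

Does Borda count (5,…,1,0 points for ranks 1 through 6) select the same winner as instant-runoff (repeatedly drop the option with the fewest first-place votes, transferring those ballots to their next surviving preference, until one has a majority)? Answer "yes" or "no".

yes

Borda — scores: Elena 2510, Hassan 1451, Mei 2980, Aisha 2096, Zara 2799, Yuki 4184. Winner: Yuki.
Instant-runoff — R1 Elena 71, Hassan 232, Mei 0, Aisha 171, Zara 0, Yuki 594 (Yuki winner). Winner: Yuki.
The two methods agree.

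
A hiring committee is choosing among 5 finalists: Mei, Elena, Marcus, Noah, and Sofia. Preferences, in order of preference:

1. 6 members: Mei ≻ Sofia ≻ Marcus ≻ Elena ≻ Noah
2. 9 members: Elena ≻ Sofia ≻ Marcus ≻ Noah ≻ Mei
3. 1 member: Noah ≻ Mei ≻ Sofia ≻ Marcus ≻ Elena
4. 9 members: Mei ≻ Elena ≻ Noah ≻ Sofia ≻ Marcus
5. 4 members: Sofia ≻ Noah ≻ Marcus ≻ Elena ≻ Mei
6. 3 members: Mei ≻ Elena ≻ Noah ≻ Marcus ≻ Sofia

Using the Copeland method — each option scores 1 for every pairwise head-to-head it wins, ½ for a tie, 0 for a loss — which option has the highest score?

Mei: beats Elena, Marcus, Noah, and Sofia → score 4.
Elena: beats Marcus, Noah, and Sofia; loses to Mei → score 3.
Marcus: loses to Mei, Elena, Noah, and Sofia → score 0.
Noah: beats Marcus; loses to Mei, Elena, and Sofia → score 1.
Sofia: beats Marcus and Noah; loses to Mei and Elena → score 2.
Mei has the best pairwise record.

Mei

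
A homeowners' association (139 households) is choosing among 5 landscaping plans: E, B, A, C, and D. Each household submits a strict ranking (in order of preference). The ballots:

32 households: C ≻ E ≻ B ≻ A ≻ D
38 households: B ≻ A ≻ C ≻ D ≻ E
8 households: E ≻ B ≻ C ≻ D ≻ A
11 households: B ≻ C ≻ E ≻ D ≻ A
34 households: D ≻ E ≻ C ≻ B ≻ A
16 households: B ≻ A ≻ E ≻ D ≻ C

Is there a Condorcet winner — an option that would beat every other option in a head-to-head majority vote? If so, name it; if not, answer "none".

Checking pairwise contests:
C beats E 81–58.
E beats B 74–65.
E beats A 85–54.
B beats C 73–66.
B beats D 105–34.
Every option loses at least one head-to-head, so there is no Condorcet winner.

none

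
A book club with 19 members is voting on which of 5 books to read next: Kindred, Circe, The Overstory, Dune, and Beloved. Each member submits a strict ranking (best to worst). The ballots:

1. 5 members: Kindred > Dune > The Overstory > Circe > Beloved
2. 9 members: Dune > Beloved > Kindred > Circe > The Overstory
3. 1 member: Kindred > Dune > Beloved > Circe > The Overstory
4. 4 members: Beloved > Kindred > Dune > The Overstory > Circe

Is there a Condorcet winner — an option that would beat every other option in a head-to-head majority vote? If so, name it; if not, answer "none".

none

Checking pairwise contests:
Beloved beats Kindred 13–6.
Kindred beats Circe 19–0.
Kindred beats The Overstory 19–0.
Kindred beats Dune 10–9.
Dune beats Beloved 15–4.
Every option loses at least one head-to-head, so there is no Condorcet winner.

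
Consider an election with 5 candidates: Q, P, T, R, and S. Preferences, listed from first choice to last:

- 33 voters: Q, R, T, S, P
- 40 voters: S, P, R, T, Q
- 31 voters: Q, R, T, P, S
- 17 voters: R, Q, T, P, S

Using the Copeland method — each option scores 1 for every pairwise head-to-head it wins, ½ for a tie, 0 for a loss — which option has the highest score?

Q: beats P, T, R, and S → score 4.
P: loses to Q, T, R, and S → score 0.
T: beats P and S; loses to Q and R → score 2.
R: beats P, T, and S; loses to Q → score 3.
S: beats P; loses to Q, T, and R → score 1.
Q has the best pairwise record.

Q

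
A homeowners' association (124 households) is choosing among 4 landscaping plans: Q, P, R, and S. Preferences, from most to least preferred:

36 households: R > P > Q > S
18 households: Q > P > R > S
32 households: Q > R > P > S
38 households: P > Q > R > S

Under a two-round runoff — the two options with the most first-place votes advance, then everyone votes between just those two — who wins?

Round 1 first-place votes: Q 50, P 38, R 36, S 0.
Q and P advance.
Runoff: Q is preferred to P by 50 voters; P by 74.
P wins the runoff.

P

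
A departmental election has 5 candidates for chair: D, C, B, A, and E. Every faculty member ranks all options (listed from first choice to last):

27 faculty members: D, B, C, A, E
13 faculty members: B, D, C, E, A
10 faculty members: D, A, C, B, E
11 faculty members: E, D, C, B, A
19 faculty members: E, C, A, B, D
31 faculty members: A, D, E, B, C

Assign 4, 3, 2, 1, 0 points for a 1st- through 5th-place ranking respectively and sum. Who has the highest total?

D: 27·4 + 13·3 + 10·4 + 11·3 + 19·0 + 31·3 = 313
C: 27·2 + 13·2 + 10·2 + 11·2 + 19·3 + 31·0 = 179
B: 27·3 + 13·4 + 10·1 + 11·1 + 19·1 + 31·1 = 204
A: 27·1 + 13·0 + 10·3 + 11·0 + 19·2 + 31·4 = 219
E: 27·0 + 13·1 + 10·0 + 11·4 + 19·4 + 31·2 = 195
D has the highest Borda score (313).

D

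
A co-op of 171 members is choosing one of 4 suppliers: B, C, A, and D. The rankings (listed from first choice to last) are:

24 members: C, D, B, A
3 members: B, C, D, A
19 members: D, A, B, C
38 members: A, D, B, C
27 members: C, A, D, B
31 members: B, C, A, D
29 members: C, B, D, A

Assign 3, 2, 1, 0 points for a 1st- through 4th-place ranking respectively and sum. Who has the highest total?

B: 24·1 + 3·3 + 19·1 + 38·1 + 27·0 + 31·3 + 29·2 = 241
C: 24·3 + 3·2 + 19·0 + 38·0 + 27·3 + 31·2 + 29·3 = 308
A: 24·0 + 3·0 + 19·2 + 38·3 + 27·2 + 31·1 + 29·0 = 237
D: 24·2 + 3·1 + 19·3 + 38·2 + 27·1 + 31·0 + 29·1 = 240
C has the highest Borda score (308).

C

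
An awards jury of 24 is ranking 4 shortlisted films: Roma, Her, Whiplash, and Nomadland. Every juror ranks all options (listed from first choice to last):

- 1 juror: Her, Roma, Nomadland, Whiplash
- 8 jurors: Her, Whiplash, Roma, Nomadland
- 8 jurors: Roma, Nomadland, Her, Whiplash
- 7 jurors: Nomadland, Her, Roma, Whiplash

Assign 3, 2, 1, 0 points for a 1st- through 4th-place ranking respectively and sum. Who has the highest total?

Roma: 1·2 + 8·1 + 8·3 + 7·1 = 41
Her: 1·3 + 8·3 + 8·1 + 7·2 = 49
Whiplash: 1·0 + 8·2 + 8·0 + 7·0 = 16
Nomadland: 1·1 + 8·0 + 8·2 + 7·3 = 38
Her has the highest Borda score (49).

Her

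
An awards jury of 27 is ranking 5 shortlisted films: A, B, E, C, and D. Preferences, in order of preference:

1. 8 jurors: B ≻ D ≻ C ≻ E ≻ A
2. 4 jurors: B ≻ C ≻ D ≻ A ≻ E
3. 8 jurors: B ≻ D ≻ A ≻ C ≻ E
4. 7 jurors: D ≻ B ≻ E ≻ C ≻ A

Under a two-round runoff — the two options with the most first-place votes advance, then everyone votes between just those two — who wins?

Round 1 first-place votes: A 0, B 20, E 0, C 0, D 7.
B and D advance.
Runoff: B is preferred to D by 20 voters; D by 7.
B wins the runoff.

B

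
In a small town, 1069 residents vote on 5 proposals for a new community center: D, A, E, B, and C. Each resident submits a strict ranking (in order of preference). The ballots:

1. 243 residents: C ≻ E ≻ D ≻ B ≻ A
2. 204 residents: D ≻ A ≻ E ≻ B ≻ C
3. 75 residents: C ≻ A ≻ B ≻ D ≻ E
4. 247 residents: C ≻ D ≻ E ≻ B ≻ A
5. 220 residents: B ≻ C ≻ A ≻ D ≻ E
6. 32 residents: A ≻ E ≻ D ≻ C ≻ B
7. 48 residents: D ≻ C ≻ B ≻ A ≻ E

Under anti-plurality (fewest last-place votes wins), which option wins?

D

Last-place votes: D 0, A 490, E 343, B 32, C 204.
D is ranked last by the fewest voters, so D wins.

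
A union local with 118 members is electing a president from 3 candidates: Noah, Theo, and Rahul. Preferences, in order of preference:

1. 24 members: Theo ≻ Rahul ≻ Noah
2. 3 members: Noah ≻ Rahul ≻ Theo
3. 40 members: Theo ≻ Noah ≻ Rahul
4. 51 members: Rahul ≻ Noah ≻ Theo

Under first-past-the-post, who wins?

Theo

First-place votes: Noah 3, Theo 64, Rahul 51.
Theo has the most first-place votes.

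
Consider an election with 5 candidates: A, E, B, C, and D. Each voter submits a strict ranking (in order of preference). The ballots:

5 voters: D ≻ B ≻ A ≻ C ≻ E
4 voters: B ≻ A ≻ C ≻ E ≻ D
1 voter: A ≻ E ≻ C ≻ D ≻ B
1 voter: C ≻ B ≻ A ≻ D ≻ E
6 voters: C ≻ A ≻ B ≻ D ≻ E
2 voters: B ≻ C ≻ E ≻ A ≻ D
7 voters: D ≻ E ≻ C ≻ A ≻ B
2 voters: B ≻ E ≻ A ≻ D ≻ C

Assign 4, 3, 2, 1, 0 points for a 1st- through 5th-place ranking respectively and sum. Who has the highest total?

A: 5·2 + 4·3 + 1·4 + 1·2 + 6·3 + 2·1 + 7·1 + 2·2 = 59
E: 5·0 + 4·1 + 1·3 + 1·0 + 6·0 + 2·2 + 7·3 + 2·3 = 38
B: 5·3 + 4·4 + 1·0 + 1·3 + 6·2 + 2·4 + 7·0 + 2·4 = 62
C: 5·1 + 4·2 + 1·2 + 1·4 + 6·4 + 2·3 + 7·2 + 2·0 = 63
D: 5·4 + 4·0 + 1·1 + 1·1 + 6·1 + 2·0 + 7·4 + 2·1 = 58
C has the highest Borda score (63).

C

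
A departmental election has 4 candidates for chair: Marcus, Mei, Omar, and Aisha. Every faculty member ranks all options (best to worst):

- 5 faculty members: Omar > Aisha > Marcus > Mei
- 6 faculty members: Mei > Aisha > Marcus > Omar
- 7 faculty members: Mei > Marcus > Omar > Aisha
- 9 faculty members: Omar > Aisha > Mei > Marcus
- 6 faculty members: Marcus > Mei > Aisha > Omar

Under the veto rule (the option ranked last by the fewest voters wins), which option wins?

Mei

Last-place votes: Marcus 9, Mei 5, Omar 12, Aisha 7.
Mei is ranked last by the fewest voters, so Mei wins.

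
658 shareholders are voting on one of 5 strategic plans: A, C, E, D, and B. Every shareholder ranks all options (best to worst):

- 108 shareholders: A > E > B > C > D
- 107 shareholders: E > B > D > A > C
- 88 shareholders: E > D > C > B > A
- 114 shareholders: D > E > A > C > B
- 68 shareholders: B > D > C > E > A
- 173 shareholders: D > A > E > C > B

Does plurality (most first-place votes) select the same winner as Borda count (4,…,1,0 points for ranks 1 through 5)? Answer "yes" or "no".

Plurality — first-place votes: A 108, C 0, E 195, D 287, B 68. Winner: D.
Borda — scores: A 1286, C 707, E 1860, D 1830, B 897. Winner: E.
The two methods disagree.

no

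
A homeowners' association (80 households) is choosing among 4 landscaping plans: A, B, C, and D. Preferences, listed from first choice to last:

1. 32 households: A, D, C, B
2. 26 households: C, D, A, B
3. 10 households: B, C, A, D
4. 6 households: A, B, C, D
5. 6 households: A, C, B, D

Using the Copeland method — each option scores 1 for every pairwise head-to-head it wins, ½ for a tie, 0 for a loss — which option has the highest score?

A

A: beats B, C, and D → score 3.
B: loses to A, C, and D → score 0.
C: beats B and D; loses to A → score 2.
D: beats B; loses to A and C → score 1.
A has the best pairwise record.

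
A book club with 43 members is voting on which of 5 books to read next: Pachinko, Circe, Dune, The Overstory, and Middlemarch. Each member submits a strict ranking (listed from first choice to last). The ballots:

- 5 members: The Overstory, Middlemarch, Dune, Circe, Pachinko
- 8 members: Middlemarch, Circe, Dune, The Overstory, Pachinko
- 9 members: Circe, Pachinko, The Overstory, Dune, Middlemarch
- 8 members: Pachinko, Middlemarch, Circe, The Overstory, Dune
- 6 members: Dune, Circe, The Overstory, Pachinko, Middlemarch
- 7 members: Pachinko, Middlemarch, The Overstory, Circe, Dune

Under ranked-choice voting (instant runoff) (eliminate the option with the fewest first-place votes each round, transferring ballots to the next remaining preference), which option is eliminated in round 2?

Round 1: Pachinko 15, Circe 9, Dune 6, The Overstory 5, Middlemarch 8. Eliminate The Overstory.
Round 2: Pachinko 15, Circe 9, Dune 6, Middlemarch 13. Eliminate Dune.

Dune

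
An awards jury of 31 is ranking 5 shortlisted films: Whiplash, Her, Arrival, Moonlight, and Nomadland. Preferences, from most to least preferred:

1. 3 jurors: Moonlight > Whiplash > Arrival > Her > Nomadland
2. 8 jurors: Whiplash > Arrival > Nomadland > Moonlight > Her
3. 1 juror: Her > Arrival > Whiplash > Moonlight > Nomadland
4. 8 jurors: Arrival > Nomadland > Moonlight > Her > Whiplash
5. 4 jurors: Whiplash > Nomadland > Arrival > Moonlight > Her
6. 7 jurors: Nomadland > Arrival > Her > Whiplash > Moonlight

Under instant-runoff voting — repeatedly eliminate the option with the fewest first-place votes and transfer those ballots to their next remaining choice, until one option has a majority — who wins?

Round 1: Whiplash 12, Her 1, Arrival 8, Moonlight 3, Nomadland 7. Eliminate Her.
Round 2: Whiplash 12, Arrival 9, Moonlight 3, Nomadland 7. Eliminate Moonlight.
Round 3: Whiplash 15, Arrival 9, Nomadland 7. Eliminate Nomadland.
Round 4: Whiplash 15, Arrival 16. Arrival has a majority.

Arrival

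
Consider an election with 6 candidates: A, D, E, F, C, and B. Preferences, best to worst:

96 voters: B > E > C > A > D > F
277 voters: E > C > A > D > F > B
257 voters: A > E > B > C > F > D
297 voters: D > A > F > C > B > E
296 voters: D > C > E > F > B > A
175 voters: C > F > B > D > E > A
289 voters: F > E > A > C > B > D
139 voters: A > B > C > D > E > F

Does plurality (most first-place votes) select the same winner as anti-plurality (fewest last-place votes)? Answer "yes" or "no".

no

Plurality — first-place votes: A 396, D 593, E 277, F 289, C 175, B 96. Winner: D.
Anti-plurality — last-place votes: A 471, D 546, E 297, F 235, C 0, B 277. Winner: C.
The two methods disagree.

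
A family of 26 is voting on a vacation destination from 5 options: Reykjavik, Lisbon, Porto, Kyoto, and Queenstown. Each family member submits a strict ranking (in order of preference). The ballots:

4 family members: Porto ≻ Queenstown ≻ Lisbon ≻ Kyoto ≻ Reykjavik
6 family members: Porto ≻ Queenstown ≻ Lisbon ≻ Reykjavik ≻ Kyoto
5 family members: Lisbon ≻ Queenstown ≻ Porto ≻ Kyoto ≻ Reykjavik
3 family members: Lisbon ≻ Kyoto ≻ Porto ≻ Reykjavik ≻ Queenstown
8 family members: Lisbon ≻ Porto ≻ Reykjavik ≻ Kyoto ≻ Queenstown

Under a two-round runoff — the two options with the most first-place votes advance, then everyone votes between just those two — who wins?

Lisbon

Round 1 first-place votes: Reykjavik 0, Lisbon 16, Porto 10, Kyoto 0, Queenstown 0.
Lisbon and Porto advance.
Runoff: Lisbon is preferred to Porto by 16 voters; Porto by 10.
Lisbon wins the runoff.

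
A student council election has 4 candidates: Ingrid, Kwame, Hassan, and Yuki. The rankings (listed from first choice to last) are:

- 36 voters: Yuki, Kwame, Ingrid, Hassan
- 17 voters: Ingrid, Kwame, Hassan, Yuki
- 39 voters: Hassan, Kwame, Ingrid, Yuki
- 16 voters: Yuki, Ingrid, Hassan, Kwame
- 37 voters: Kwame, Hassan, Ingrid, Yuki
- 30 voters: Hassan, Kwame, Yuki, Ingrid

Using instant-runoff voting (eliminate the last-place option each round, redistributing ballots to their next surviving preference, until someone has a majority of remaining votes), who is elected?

Kwame

Round 1: Ingrid 17, Kwame 37, Hassan 69, Yuki 52. Eliminate Ingrid.
Round 2: Kwame 54, Hassan 69, Yuki 52. Eliminate Yuki.
Round 3: Kwame 90, Hassan 85. Kwame has a majority.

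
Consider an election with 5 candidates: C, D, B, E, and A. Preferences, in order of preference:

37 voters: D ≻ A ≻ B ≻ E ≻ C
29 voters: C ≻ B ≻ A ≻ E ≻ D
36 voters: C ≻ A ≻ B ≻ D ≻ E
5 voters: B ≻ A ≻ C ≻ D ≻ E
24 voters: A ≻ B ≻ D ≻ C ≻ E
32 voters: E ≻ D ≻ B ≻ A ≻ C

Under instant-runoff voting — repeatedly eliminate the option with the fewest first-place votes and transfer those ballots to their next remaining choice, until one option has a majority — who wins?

D

Round 1: C 65, D 37, B 5, E 32, A 24. Eliminate B.
Round 2: C 65, D 37, E 32, A 29. Eliminate A.
Round 3: C 70, D 61, E 32. Eliminate E.
Round 4: C 70, D 93. D has a majority.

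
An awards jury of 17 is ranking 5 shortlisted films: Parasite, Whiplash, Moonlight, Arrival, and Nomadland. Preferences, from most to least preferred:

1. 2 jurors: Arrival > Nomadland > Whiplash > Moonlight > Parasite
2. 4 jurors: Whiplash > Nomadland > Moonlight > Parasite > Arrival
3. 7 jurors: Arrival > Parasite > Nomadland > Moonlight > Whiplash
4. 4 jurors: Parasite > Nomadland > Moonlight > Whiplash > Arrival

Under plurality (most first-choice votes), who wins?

Arrival

First-place votes: Parasite 4, Whiplash 4, Moonlight 0, Arrival 9, Nomadland 0.
Arrival has the most first-place votes.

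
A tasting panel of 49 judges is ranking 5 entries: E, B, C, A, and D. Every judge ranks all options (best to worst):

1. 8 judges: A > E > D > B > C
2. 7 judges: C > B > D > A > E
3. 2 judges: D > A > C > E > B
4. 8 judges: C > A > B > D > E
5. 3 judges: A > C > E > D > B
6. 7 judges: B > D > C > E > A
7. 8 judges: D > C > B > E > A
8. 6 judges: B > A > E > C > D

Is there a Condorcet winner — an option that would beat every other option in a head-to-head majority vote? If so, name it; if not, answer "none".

Checking pairwise contests:
B beats E 36–13.
C beats B 28–21.
D beats C 25–24.
B beats A 28–21.
B beats D 28–21.
Every option loses at least one head-to-head, so there is no Condorcet winner.

none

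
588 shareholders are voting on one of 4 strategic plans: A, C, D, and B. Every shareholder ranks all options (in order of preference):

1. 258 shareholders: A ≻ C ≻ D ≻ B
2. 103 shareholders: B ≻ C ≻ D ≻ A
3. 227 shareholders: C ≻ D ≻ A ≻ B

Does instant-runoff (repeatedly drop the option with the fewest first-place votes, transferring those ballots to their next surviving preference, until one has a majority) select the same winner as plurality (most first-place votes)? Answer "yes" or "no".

Instant-runoff — R1 A 258, C 227, D 0, B 103 (D out); R2 A 258, C 227, B 103 (B out); R3 A 258, C 330 (C winner). Winner: C.
Plurality — first-place votes: A 258, C 227, D 0, B 103. Winner: A.
The two methods disagree.

no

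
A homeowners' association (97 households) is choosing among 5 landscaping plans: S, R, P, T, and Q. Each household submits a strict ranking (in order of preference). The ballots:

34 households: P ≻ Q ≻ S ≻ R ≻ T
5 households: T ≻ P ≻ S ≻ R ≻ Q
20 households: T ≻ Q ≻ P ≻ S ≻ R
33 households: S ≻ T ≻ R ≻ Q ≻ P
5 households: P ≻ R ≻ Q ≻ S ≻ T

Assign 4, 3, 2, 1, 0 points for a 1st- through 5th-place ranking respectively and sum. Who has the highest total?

S: 34·2 + 5·2 + 20·1 + 33·4 + 5·1 = 235
R: 34·1 + 5·1 + 20·0 + 33·2 + 5·3 = 120
P: 34·4 + 5·3 + 20·2 + 33·0 + 5·4 = 211
T: 34·0 + 5·4 + 20·4 + 33·3 + 5·0 = 199
Q: 34·3 + 5·0 + 20·3 + 33·1 + 5·2 = 205
S has the highest Borda score (235).

S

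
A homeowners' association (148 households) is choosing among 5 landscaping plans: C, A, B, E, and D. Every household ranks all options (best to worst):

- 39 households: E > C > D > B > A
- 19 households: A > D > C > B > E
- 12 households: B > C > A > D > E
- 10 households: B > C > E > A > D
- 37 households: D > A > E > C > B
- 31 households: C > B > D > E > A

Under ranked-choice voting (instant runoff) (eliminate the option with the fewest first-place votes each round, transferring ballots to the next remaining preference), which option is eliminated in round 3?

E

Round 1: C 31, A 19, B 22, E 39, D 37. Eliminate A.
Round 2: C 31, B 22, E 39, D 56. Eliminate B.
Round 3: C 53, E 39, D 56. Eliminate E.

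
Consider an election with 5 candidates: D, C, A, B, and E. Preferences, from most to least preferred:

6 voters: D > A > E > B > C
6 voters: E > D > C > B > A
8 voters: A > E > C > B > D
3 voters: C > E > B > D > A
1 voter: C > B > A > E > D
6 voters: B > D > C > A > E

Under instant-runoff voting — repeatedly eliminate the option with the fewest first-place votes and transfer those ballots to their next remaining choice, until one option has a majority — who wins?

Round 1: D 6, C 4, A 8, B 6, E 6. Eliminate C.
Round 2: D 6, A 8, B 7, E 9. Eliminate D.
Round 3: A 14, B 7, E 9. Eliminate B.
Round 4: A 21, E 9. A has a majority.

A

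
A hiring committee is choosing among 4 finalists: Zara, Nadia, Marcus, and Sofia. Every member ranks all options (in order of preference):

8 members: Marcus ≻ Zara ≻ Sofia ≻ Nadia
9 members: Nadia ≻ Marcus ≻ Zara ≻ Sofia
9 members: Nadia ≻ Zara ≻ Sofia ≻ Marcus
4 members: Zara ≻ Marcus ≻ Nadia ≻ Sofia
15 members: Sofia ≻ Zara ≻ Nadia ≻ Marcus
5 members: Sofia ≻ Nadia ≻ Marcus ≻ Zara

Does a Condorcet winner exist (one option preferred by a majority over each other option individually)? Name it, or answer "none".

Zara

Zara vs Nadia: 27–23 for Zara.
Zara vs Marcus: 28–22 for Zara.
Zara vs Sofia: 30–20 for Zara.
Zara beats every other option head-to-head.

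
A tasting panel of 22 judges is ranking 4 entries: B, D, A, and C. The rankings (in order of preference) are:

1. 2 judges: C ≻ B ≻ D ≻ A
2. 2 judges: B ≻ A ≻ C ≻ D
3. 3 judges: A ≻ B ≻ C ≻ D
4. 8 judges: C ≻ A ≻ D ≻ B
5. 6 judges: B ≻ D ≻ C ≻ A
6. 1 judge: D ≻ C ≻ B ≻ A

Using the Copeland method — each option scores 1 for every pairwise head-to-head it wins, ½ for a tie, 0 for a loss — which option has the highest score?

C

B: beats D; ties A and C → score 2.
D: loses to B, A, and C → score 0.
A: beats D; ties B; loses to C → score 1.5.
C: beats D and A; ties B → score 2.5.
C has the best pairwise record.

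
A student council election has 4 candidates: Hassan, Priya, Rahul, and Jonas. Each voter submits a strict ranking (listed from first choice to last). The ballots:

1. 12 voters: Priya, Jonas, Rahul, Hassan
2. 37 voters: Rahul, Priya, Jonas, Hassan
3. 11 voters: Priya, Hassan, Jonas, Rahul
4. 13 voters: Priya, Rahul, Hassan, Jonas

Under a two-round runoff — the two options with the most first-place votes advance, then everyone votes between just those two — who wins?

Round 1 first-place votes: Hassan 0, Priya 36, Rahul 37, Jonas 0.
Rahul and Priya advance.
Runoff: Rahul is preferred to Priya by 37 voters; Priya by 36.
Rahul wins the runoff.

Rahul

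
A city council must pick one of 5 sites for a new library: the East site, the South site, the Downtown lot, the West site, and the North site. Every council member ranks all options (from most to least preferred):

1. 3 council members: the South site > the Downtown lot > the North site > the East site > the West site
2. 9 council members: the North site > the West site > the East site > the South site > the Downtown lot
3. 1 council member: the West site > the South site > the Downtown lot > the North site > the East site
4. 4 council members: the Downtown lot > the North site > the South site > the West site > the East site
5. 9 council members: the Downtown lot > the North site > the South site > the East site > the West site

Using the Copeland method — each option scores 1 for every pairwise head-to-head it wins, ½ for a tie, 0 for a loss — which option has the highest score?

the Downtown lot

the East site: loses to the South site, the Downtown lot, the West site, and the North site → score 0.
the South site: beats the East site and the West site; ties the Downtown lot; loses to the North site → score 2.5.
the Downtown lot: beats the East site, the West site, and the North site; ties the South site → score 3.5.
the West site: beats the East site; loses to the South site, the Downtown lot, and the North site → score 1.
the North site: beats the East site, the South site, and the West site; loses to the Downtown lot → score 3.
the Downtown lot has the best pairwise record.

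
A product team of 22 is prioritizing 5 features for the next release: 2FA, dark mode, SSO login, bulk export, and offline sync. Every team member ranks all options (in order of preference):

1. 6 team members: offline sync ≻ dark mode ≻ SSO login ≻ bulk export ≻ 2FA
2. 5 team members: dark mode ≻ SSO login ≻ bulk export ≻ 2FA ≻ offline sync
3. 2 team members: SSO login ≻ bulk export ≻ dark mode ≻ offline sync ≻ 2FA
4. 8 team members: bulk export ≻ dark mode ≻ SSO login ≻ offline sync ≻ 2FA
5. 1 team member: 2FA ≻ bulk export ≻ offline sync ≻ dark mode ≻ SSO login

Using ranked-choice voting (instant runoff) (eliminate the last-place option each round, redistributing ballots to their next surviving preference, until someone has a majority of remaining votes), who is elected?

Round 1: 2FA 1, dark mode 5, SSO login 2, bulk export 8, offline sync 6. Eliminate 2FA.
Round 2: dark mode 5, SSO login 2, bulk export 9, offline sync 6. Eliminate SSO login.
Round 3: dark mode 5, bulk export 11, offline sync 6. Eliminate dark mode.
Round 4: bulk export 16, offline sync 6. Bulk export has a majority.

bulk export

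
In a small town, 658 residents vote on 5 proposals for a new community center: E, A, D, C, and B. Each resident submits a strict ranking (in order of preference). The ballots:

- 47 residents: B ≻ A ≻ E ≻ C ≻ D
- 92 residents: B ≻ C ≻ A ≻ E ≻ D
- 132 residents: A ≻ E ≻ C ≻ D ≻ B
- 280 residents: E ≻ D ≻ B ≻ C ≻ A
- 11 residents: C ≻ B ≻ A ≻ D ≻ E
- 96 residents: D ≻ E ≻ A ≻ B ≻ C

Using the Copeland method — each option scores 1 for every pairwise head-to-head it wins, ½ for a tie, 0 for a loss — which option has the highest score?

E

E: beats A, D, C, and B → score 4.
A: loses to E, D, C, and B → score 0.
D: beats A, C, and B; loses to E → score 3.
C: beats A; loses to E, D, and B → score 1.
B: beats A and C; loses to E and D → score 2.
E has the best pairwise record.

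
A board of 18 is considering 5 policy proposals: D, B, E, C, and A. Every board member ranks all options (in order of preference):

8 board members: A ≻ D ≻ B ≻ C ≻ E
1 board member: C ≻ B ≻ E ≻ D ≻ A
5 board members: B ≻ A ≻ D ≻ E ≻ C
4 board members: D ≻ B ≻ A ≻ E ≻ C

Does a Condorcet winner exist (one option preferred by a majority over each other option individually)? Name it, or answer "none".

none

Checking pairwise contests:
A beats D 13–5.
D beats B 12–6.
D beats E 17–1.
D beats C 17–1.
B beats A 10–8.
Every option loses at least one head-to-head, so there is no Condorcet winner.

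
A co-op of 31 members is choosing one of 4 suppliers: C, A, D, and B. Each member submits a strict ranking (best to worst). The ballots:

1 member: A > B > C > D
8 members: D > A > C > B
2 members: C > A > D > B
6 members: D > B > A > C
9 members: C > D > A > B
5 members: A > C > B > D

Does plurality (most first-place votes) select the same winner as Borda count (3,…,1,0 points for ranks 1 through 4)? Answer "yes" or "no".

Plurality — first-place votes: C 11, A 6, D 14, B 0. Winner: D.
Borda — scores: C 52, A 53, D 62, B 19. Winner: D.
The two methods agree.

yes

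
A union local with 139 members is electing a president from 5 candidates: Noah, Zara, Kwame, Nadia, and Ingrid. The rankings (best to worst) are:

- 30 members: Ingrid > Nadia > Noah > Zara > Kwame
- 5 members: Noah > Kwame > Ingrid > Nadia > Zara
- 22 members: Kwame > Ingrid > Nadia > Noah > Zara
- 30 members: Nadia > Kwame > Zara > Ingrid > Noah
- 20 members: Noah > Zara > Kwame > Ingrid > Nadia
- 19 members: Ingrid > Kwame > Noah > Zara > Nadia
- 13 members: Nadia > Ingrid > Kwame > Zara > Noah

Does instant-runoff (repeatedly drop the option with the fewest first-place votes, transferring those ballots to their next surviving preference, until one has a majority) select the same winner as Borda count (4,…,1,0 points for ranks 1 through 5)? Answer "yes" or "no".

yes

Instant-runoff — R1 Noah 25, Zara 0, Kwame 22, Nadia 43, Ingrid 49 (Zara out); R2 Noah 25, Kwame 22, Nadia 43, Ingrid 49 (Kwame out); R3 Noah 25, Nadia 43, Ingrid 71 (Ingrid winner). Winner: Ingrid.
Borda — scores: Noah 220, Zara 182, Kwame 316, Nadia 311, Ingrid 361. Winner: Ingrid.
The two methods agree.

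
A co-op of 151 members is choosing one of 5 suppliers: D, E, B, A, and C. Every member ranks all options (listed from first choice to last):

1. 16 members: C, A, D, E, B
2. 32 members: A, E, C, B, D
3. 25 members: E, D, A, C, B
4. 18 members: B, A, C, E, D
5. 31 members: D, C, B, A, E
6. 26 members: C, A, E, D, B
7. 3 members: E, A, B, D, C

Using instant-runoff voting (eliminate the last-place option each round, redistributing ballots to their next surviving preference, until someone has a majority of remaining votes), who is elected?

Round 1: D 31, E 28, B 18, A 32, C 42. Eliminate B.
Round 2: D 31, E 28, A 50, C 42. Eliminate E.
Round 3: D 56, A 53, C 42. Eliminate C.
Round 4: D 56, A 95. A has a majority.

A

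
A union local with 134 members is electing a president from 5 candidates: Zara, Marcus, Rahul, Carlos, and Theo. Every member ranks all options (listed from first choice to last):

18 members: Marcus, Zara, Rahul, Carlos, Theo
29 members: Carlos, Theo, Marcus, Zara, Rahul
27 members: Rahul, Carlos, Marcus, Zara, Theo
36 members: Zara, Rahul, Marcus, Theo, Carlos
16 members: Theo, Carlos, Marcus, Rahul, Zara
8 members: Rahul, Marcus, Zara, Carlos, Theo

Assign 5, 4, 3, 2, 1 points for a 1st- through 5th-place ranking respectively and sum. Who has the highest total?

Zara: 18·4 + 29·2 + 27·2 + 36·5 + 16·1 + 8·3 = 404
Marcus: 18·5 + 29·3 + 27·3 + 36·3 + 16·3 + 8·4 = 446
Rahul: 18·3 + 29·1 + 27·5 + 36·4 + 16·2 + 8·5 = 434
Carlos: 18·2 + 29·5 + 27·4 + 36·1 + 16·4 + 8·2 = 405
Theo: 18·1 + 29·4 + 27·1 + 36·2 + 16·5 + 8·1 = 321
Marcus has the highest Borda score (446).

Marcus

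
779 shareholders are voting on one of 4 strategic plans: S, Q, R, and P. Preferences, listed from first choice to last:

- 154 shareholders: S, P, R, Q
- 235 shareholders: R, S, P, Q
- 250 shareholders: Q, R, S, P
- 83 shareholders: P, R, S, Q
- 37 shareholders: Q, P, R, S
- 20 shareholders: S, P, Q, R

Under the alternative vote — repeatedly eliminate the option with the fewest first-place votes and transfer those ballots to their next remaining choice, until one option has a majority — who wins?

Round 1: S 174, Q 287, R 235, P 83. Eliminate P.
Round 2: S 174, Q 287, R 318. Eliminate S.
Round 3: Q 307, R 472. R has a majority.

R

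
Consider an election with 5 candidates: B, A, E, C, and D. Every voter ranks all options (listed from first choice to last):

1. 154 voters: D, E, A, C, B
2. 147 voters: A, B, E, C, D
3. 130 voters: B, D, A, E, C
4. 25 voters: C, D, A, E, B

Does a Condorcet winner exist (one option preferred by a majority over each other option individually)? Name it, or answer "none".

none

Checking pairwise contests:
A beats B 326–130.
D beats A 309–147.
B beats E 277–179.
B beats C 277–179.
B beats D 277–179.
Every option loses at least one head-to-head, so there is no Condorcet winner.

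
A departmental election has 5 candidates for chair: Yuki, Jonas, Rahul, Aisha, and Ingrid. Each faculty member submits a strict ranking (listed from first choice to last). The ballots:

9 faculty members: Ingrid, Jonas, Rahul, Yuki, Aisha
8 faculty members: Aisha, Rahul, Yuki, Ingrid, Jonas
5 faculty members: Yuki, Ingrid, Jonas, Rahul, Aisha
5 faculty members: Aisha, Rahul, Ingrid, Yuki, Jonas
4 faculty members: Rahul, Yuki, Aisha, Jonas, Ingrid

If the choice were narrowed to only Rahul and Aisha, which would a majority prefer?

Rahul

Voters preferring Rahul to Aisha: 18; preferring Aisha to Rahul: 13.
Rahul wins the head-to-head.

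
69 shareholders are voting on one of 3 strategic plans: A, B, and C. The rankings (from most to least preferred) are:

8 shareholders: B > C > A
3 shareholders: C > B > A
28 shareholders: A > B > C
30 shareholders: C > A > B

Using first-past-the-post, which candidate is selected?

First-place votes: A 28, B 8, C 33.
C has the most first-place votes.

C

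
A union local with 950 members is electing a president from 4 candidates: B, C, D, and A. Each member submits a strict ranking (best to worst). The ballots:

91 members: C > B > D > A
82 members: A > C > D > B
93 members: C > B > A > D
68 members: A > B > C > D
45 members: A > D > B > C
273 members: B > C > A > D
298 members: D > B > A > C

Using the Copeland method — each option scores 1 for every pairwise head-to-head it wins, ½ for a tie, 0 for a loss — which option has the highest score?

B

B: beats C, D, and A → score 3.
C: beats D; loses to B and A → score 1.
D: loses to B, C, and A → score 0.
A: beats C and D; loses to B → score 2.
B has the best pairwise record.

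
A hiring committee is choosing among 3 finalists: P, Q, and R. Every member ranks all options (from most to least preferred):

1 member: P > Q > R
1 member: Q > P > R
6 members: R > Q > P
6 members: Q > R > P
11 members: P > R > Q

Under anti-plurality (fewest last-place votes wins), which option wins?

Last-place votes: P 12, Q 11, R 2.
R is ranked last by the fewest voters, so R wins.

R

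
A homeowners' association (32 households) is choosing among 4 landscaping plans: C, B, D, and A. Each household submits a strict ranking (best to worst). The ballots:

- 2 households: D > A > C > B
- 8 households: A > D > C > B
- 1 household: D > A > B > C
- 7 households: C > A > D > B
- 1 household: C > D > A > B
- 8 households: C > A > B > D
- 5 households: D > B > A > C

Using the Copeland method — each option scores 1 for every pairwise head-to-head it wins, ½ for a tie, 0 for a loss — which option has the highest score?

A

C: beats B; ties D and A → score 2.
B: loses to C, D, and A → score 0.
D: beats B; ties C; loses to A → score 1.5.
A: beats B and D; ties C → score 2.5.
A has the best pairwise record.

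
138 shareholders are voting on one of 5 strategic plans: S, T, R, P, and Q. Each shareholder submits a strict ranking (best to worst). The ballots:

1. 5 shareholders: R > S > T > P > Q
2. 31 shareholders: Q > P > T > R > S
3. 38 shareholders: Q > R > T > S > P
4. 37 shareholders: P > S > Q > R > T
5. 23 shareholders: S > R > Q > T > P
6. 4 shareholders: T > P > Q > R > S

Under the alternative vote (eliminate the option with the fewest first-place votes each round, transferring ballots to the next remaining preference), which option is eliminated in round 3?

S

Round 1: S 23, T 4, R 5, P 37, Q 69. Eliminate T.
Round 2: S 23, R 5, P 41, Q 69. Eliminate R.
Round 3: S 28, P 41, Q 69. Eliminate S.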